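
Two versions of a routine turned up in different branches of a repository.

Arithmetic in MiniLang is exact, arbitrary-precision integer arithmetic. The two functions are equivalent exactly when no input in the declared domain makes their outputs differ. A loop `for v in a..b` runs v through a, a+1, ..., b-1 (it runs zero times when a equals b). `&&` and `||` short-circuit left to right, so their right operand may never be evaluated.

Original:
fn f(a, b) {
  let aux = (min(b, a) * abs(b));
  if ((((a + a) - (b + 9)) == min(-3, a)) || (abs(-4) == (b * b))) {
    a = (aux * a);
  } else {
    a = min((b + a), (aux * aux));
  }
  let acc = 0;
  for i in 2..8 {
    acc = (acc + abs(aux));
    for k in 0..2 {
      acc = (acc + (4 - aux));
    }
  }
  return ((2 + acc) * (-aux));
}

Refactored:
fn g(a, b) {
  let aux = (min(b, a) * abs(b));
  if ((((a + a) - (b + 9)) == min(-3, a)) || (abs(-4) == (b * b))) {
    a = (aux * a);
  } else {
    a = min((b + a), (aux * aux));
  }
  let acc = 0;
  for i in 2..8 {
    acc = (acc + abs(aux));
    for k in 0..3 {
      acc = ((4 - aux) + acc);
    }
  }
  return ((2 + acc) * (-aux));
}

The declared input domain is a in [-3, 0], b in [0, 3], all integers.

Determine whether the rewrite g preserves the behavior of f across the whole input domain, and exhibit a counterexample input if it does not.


Take a=-3, b=1.
f: aux = -3; ((((a + a) - (b + 9)) == min(-3, a)) || (abs(-4) == (b * b))) -> false; a = -2; acc = 0; [i=2]; acc = 3; [k=0]; acc = 10; [k=1]; acc = 17; [i=3]; acc = 20; [k=0]; acc = 27; [k=1]; acc = 34; [i=4]; acc = 37; [k=0]; acc = 44; [k=1]; acc = 51; [i=5]; acc = 54; [k=0]; acc = 61; [k=1]; acc = 68; [i=6]; acc = 71; [k=0]; acc = 78; [k=1]; acc = 85; [i=7]; acc = 88; [k=0]; acc = 95; [k=1]; acc = 102; return 312
g: aux = -3; ((((a + a) - (b + 9)) == min(-3, a)) || (abs(-4) == (b * b))) -> false; a = -2; acc = 0; [i=2]; acc = 3; [k=0]; acc = 10; [k=1]; acc = 17; [k=2]; acc = 24; [i=3]; acc = 27; [k=0]; acc = 34; [k=1]; acc = 41; [k=2]; acc = 48; [i=4]; acc = 51; [k=0]; acc = 58; [k=1]; acc = 65; [k=2]; acc = 72; [i=5]; acc = 75; [k=0]; acc = 82; [k=1]; acc = 89; [k=2]; acc = 96; [i=6]; acc = 99; [k=0]; acc = 106; [k=1]; acc = 113; [k=2]; acc = 120; [i=7]; acc = 123; [k=0]; acc = 130; [k=1]; acc = 137; [k=2]; acc = 144; return 438
312 and 438 differ, so these are not the same function on this domain.
verdict: not equivalent; witness: a=-3, b=1


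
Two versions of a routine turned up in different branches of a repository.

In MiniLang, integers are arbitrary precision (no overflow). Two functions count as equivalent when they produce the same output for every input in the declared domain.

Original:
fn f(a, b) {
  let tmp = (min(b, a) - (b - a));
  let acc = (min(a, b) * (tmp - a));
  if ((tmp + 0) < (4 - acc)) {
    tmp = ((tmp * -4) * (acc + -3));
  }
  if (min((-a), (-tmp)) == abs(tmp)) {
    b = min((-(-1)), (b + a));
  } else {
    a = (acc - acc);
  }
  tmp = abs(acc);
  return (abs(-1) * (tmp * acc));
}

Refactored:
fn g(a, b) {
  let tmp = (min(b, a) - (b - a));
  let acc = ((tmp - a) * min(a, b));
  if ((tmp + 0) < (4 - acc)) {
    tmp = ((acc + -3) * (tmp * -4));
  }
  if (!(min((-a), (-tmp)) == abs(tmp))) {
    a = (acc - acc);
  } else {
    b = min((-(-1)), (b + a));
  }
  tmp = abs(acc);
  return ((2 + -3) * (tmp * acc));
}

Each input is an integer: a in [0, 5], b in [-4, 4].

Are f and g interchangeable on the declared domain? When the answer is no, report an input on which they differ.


Try a=1, b=2.
f: tmp = 0; acc = -1; ((tmp + 0) < (4 - acc)) -> true; tmp = 0; (min((-a), (-tmp)) == abs(tmp)) -> false; a = 0; tmp = 1; return -1
g: tmp = 0; acc = -1; ((tmp + 0) < (4 - acc)) -> true; tmp = 0; (!(min((-a), (-tmp)) == abs(tmp))) -> true; a = 0; tmp = 1; return 1
-1 != 1, so the rewrite changes behavior.
verdict: not equivalent; witness: a=1, b=2


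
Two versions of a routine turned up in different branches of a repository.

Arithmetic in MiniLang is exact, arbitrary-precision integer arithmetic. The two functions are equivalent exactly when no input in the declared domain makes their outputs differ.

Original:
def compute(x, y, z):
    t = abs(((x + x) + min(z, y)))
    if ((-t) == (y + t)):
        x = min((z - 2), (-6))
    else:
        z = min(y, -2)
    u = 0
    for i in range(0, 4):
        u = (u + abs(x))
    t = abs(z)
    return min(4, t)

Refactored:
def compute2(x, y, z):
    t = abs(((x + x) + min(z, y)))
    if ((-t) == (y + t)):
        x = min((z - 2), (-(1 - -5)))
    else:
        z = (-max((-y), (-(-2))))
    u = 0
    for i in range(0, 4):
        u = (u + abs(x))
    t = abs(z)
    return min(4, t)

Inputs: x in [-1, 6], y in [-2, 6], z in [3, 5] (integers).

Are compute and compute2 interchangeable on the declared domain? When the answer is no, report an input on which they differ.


Comparing the listings, the differences include: constant usage differs; min/max/abs usage differs; arithmetic usage differs.
Tracing x=-1, y=2, z=3: compute: t := 0 | ((-t) == (y + t)): false | z := -2 | u := 0 | iter i=0: | u := 1 | iter i=1: | u := 2 | iter i=2: | u := 3 | iter i=3: | u := 4 | t := 2 | result 2 | compute2: t := 0 | ((-t) == (y + t)): false | z := -2 | u := 0 | iter i=0: | u := 1 | iter i=1: | u := 2 | iter i=2: | u := 3 | iter i=3: | u := 4 | t := 2 | result 2 — matching result 2.
An exhaustive pass over the 216 declared inputs shows identical outputs.
verdict: equivalent


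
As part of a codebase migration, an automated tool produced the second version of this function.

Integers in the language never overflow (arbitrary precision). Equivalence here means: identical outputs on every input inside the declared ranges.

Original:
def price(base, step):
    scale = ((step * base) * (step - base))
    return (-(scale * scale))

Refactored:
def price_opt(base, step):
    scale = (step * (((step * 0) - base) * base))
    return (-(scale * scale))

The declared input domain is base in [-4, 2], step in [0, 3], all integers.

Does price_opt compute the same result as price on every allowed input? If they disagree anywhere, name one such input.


Consider the input base=-4, step=1.
price: scale becomes -20; next final value -400
price_opt: scale becomes -16; next final value -256
-400 != -256, so the rewrite changes behavior.
verdict: not equivalent; witness: base=-4, step=1


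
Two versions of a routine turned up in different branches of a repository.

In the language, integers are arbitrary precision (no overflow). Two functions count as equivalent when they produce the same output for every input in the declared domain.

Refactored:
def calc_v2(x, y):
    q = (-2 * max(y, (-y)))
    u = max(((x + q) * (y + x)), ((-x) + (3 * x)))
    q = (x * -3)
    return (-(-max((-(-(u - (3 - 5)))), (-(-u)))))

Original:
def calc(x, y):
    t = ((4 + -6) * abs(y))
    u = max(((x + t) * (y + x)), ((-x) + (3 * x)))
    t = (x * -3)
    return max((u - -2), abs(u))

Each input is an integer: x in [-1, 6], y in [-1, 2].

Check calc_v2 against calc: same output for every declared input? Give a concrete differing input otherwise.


Run the pair on x=-1, y=2.
calc: t := -4 | u := -2 | t := 3 | result 2
calc_v2: q := -4 | u := -2 | q := 3 | result 0
2 vs 0 — the two versions disagree here.
verdict: not equivalent; witness: x=-1, y=2


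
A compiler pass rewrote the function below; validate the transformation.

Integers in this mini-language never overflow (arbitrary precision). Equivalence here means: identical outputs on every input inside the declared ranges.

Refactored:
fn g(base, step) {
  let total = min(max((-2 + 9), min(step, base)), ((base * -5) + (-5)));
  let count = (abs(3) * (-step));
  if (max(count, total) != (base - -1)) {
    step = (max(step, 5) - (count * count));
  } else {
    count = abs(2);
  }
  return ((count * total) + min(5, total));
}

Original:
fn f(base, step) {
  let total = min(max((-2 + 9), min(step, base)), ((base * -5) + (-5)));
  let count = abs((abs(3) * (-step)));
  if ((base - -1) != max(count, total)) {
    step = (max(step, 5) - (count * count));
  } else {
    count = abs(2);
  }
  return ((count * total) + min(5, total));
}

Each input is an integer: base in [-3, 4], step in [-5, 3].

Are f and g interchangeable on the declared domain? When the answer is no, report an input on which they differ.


base=-3, step=1 yields 26 from f but -16 from g.
verdict: not equivalent; witness: base=-3, step=1


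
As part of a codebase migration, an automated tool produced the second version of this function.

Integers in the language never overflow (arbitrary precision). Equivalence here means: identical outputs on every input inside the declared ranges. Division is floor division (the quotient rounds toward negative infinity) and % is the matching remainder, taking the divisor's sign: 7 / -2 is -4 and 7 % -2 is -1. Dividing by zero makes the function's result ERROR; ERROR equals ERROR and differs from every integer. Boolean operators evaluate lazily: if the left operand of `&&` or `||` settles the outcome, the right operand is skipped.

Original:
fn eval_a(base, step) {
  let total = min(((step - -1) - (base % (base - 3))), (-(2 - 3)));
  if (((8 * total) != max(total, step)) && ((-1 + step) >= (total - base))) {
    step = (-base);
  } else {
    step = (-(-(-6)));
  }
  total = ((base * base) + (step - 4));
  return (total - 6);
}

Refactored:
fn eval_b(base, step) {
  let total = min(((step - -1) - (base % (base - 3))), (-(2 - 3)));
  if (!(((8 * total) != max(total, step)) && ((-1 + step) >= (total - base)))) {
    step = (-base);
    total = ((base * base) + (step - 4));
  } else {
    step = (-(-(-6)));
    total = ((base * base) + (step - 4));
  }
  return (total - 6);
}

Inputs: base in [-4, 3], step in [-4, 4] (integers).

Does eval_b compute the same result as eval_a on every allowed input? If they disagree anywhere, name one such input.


There is a counterexample at base=-4, step=-4: 0 on one side, 10 on the other.
eval_a: total := 1 | (((8 * total) != max(total, step)) && ((-1 + step) >= (total - base))): false | step := -6 | total := 6 | result 0
eval_b: total := 1 | (!(((8 * total) != max(total, step)) && ((-1 + step) >= (total - base)))): true | step := 4 | total := 16 | result 10
verdict: not equivalent; witness: base=-4, step=-4


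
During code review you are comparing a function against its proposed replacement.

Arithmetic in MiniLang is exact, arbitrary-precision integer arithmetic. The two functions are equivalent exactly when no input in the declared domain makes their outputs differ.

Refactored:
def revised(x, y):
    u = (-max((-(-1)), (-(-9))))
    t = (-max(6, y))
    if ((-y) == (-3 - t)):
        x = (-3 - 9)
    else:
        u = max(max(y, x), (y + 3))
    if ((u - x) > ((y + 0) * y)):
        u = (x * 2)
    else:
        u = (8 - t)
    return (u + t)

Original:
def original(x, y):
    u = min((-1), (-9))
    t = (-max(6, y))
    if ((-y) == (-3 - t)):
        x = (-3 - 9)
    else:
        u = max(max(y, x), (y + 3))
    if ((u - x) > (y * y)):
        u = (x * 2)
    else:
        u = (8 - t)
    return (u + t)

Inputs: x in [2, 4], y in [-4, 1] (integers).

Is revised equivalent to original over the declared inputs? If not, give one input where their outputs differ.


Reading the diff, among the changes: min/max/abs usage differs; also constant usage differs; also arithmetic usage differs.
One worked example (x=3, y=-3) — original: u := -9 | t := -6 | ((-y) == (-3 - t)): true | x := -12 | ((u - x) > (y * y)): false | u := 14 | result 8; revised: u := -9 | t := -6 | ((-y) == (-3 - t)): true | x := -12 | ((u - x) > ((y + 0) * y)): false | u := 14 | result 8; agreement on 8.
Every one of the 18 inputs gives matching results.
verdict: equivalent


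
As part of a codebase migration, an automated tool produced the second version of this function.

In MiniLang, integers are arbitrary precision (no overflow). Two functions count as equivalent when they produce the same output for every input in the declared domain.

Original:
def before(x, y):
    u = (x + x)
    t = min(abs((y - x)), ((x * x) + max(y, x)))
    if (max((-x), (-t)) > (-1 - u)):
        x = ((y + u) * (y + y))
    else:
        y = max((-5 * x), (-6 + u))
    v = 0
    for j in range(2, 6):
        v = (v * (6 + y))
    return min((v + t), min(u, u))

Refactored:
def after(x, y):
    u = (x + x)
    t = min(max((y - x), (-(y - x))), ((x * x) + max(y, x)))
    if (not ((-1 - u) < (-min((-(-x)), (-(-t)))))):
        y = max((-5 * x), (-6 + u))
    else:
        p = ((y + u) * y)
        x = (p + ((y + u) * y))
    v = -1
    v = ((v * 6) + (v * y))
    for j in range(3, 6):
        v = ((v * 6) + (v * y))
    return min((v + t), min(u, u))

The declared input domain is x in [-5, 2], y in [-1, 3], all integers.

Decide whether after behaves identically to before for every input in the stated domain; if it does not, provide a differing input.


There is a counterexample at x=-5, y=-1: -10 on one side, -923517 on the other.
before: u = -10; t = 4; (max((-x), (-t)) > (-1 - u)) -> false; y = 25; v = 0; [j=2]; v = 0; [j=3]; v = 0; [j=4]; v = 0; [j=5]; v = 0; return -10
after: u = -10; t = 4; (not ((-1 - u) < (-min((-(-x)), (-(-t)))))) -> true; y = 25; v = -1; v = -31; [j=3]; v = -961; [j=4]; v = -29791; [j=5]; v = -923521; return -923517
verdict: not equivalent; witness: x=-5, y=-1


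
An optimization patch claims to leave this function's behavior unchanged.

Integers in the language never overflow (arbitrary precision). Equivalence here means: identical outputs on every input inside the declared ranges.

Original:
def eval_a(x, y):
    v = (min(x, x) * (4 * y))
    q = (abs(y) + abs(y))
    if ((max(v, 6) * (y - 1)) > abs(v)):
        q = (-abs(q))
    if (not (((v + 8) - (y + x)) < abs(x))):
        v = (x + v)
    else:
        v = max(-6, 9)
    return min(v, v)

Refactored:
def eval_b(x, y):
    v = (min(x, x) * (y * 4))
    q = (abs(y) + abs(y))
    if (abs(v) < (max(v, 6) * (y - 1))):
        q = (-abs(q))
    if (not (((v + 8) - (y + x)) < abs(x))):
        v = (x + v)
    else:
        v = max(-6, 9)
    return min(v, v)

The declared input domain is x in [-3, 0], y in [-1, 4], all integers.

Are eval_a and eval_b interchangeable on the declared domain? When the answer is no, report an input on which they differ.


Side by side, the visible changes include: comparison usage differs.
Spot check at x=-3, y=1 — eval_a: v := -12 | q := 2 | ((max(v, 6) * (y - 1)) > abs(v)): false | (not (((v + 8) - (y + x)) < abs(x))): false | v := 9 | result 9. eval_b: v := -12 | q := 2 | (abs(v) < (max(v, 6) * (y - 1))): false | (not (((v + 8) - (y + x)) < abs(x))): false | v := 9 | result 9. Both give 9.
An exhaustive pass over the 24 declared inputs shows identical outputs.
verdict: equivalent


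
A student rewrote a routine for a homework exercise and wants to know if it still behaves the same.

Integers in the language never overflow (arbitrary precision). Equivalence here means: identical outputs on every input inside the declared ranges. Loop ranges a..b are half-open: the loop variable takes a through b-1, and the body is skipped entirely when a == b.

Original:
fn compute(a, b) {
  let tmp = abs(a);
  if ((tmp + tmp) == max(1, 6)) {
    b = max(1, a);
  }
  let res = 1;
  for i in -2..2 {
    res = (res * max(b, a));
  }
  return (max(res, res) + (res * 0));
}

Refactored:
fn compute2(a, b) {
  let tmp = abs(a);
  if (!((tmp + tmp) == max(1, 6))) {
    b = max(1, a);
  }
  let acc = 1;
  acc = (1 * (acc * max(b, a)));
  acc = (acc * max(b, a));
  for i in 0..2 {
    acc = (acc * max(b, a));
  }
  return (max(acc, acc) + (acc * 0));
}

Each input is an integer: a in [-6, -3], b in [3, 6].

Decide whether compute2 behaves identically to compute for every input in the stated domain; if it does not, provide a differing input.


Consider the input a=-6, b=3.
compute: tmp becomes 6; next ((tmp + tmp) == max(1, 6)) evaluates to false; next res becomes 1; next at i=-2:; next res becomes 3; next at i=-1:; next res becomes 9; next at i=0:; next res becomes 27; next at i=1:; next res becomes 81; next final value 81
compute2: tmp becomes 6; next (!((tmp + tmp) == max(1, 6))) evaluates to true; next b becomes 1; next acc becomes 1; next acc becomes 1; next acc becomes 1; next at i=0:; next acc becomes 1; next at i=1:; next acc becomes 1; next final value 1
81 against 1: the behavior changed.
verdict: not equivalent; witness: a=-6, b=3


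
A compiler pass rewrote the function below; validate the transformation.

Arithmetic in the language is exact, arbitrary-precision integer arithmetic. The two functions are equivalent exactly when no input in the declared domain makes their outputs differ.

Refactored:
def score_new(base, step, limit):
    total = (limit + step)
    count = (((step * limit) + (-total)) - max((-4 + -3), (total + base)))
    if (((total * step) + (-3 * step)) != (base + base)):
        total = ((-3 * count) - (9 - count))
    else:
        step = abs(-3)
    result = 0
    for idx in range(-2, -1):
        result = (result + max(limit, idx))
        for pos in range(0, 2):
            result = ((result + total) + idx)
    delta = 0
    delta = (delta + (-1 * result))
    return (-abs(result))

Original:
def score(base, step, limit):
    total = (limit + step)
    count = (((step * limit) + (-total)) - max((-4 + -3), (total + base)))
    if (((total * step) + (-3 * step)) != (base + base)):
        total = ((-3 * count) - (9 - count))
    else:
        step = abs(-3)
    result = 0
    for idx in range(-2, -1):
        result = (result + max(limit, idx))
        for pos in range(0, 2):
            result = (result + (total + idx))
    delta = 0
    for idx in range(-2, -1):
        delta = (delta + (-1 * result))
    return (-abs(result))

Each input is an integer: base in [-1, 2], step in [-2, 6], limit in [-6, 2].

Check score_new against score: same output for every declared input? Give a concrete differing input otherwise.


This is a faithful refactor — loop structure differs, statement counts differ, but the computed results match everywhere.
As a probe, take base=0, step=-1, limit=-3: score runs total becomes -4; next count becomes 11; next (((total * step) + (-3 * step)) != (base + base)) evaluates to true; next total becomes -31; next result becomes 0; next at idx=-2:; next result becomes -2; next at pos=0:; next result becomes -35; next at pos=1:; next result becomes -68; next delta becomes 0; next at idx=-2:; next delta becomes 68; next final value -68; score_new runs total becomes -4; next count becomes 11; next (((total * step) + (-3 * step)) != (base + base)) evaluates to true; next total becomes -31; next result becomes 0; next at idx=-2:; next result becomes -2; next at pos=0:; next result becomes -35; next at pos=1:; next result becomes -68; next delta becomes 0; next delta becomes 68; next final value -68; both end at -68.
Checked all 324 inputs in the declared domain: the outputs agree on every one.
verdict: equivalent


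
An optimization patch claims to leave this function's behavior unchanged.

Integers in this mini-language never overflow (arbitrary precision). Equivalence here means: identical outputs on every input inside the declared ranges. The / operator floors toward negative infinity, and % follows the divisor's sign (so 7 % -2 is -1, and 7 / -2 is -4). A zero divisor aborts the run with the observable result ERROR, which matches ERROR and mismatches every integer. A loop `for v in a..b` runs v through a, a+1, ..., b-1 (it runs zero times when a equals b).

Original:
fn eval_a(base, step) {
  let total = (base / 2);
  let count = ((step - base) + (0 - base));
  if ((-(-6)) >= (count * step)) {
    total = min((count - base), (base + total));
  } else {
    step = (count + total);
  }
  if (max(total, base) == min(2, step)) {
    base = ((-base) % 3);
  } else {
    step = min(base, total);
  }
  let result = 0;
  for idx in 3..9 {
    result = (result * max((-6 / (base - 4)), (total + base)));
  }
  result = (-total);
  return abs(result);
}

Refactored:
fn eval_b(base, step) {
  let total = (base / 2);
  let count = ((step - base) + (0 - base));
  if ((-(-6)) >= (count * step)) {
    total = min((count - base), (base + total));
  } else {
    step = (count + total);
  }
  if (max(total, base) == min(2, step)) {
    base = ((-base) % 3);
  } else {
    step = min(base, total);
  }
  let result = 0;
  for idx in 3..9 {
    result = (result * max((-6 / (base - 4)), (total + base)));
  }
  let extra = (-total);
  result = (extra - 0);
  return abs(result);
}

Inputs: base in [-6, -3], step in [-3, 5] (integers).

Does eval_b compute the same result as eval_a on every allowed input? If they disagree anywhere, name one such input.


The two are interchangeable: statement counts differ, and local variable names differ, and constant usage differs, and arithmetic usage differs, and every declared input agrees.
One worked example (base=-6, step=-1) — eval_a: total becomes -3; next count becomes 11; next ((-(-6)) >= (count * step)) evaluates to true; next total becomes -9; next (max(total, base) == min(2, step)) evaluates to false; next step becomes -9; next result becomes 0; next at idx=3:; next result becomes 0; next at idx=4:; next result becomes 0; next at idx=5:; next result becomes 0; next at idx=6:; next result becomes 0; next at idx=7:; next result becomes 0; next at idx=8:; next result becomes 0; next result becomes 9; next final value 9; eval_b: total becomes -3; next count becomes 11; next ((-(-6)) >= (count * step)) evaluates to true; next total becomes -9; next (max(total, base) == min(2, step)) evaluates to false; next step becomes -9; next result becomes 0; next at idx=3:; next result becomes 0; next at idx=4:; next result becomes 0; next at idx=5:; next result becomes 0; next at idx=6:; next result becomes 0; next at idx=7:; next result becomes 0; next at idx=8:; next result becomes 0; next extra becomes 9; next result becomes 9; next final value 9; agreement on 9.
An exhaustive pass over the 36 declared inputs shows identical outputs.
verdict: equivalent


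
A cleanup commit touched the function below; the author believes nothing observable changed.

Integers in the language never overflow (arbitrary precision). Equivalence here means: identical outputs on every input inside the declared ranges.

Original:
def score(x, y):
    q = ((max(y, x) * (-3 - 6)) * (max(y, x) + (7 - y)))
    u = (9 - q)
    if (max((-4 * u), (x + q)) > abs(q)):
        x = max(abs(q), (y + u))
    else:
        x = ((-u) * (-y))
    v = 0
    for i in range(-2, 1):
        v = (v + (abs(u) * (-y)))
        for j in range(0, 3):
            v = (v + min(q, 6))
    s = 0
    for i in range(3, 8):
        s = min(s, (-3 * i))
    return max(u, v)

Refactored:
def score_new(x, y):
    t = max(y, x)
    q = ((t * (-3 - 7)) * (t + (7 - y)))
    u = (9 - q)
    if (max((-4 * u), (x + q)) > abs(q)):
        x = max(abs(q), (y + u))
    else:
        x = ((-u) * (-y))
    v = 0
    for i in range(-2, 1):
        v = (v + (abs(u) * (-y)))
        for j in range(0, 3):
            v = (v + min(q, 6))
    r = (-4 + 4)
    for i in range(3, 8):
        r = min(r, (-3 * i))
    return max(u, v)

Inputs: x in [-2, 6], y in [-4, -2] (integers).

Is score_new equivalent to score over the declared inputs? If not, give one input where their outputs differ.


The rewrite breaks on x=-2, y=-4, where the results are 1890 and 2106.
score: q=162, then u=-153, then (max((-4 * u), (x + q)) > abs(q)) is true, then x=162, then v=0, then (i=-2), then v=612, then (j=0), then v=618, then (j=1), then v=624, then (j=2), then v=630, then (i=-1), then v=1242, then (j=0), then v=1248, then (j=1), then v=1254, then (j=2), then v=1260, then (i=0), then v=1872, then (j=0), then v=1878, then (j=1), then v=1884, then (j=2), then v=1890, then s=0, then (i=3), then s=-9, then (i=4), then s=-12, then (i=5), then s=-15, then (i=6), then s=-18, then (i=7), then s=-21, then returns 1890
score_new: t=-2, then q=180, then u=-171, then (max((-4 * u), (x + q)) > abs(q)) is true, then x=180, then v=0, then (i=-2), then v=684, then (j=0), then v=690, then (j=1), then v=696, then (j=2), then v=702, then (i=-1), then v=1386, then (j=0), then v=1392, then (j=1), then v=1398, then (j=2), then v=1404, then (i=0), then v=2088, then (j=0), then v=2094, then (j=1), then v=2100, then (j=2), then v=2106, then r=0, then (i=3), then r=-9, then (i=4), then r=-12, then (i=5), then r=-15, then (i=6), then r=-18, then (i=7), then r=-21, then returns 2106
verdict: not equivalent; witness: x=-2, y=-4


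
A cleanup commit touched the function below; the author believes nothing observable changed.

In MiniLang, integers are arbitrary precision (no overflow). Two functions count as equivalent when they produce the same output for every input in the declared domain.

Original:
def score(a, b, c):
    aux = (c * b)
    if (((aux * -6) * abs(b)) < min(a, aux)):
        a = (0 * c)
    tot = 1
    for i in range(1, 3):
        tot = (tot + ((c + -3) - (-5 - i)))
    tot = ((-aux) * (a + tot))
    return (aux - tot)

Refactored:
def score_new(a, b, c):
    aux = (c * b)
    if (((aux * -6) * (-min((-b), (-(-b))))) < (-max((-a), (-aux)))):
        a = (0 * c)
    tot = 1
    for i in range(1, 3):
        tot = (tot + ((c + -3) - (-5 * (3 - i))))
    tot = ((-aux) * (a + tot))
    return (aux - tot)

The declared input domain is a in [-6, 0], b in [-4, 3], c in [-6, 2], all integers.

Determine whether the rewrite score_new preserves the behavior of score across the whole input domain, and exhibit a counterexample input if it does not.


Try a=-6, b=-4, c=-6.
score: aux = 24; (((aux * -6) * abs(b)) < min(a, aux)) -> true; a = 0; tot = 1; [i=1]; tot = -2; [i=2]; tot = -4; tot = 96; return -72
score_new: aux = 24; (((aux * -6) * (-min((-b), (-(-b))))) < (-max((-a), (-aux)))) -> true; a = 0; tot = 1; [i=1]; tot = 2; [i=2]; tot = -2; tot = 48; return -24
-72 != -24, so the rewrite changes behavior.
verdict: not equivalent; witness: a=-6, b=-4, c=-6


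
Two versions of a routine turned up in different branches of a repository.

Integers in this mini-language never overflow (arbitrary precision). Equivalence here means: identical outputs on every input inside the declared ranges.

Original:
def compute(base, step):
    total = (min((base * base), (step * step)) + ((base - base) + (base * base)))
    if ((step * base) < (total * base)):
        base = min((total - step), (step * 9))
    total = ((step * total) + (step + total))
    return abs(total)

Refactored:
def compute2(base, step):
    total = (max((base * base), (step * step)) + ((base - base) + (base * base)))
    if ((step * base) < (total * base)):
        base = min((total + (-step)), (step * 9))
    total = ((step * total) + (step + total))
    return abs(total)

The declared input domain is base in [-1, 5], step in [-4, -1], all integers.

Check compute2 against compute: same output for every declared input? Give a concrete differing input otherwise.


Evaluate both at base=-1, step=-4.
compute: total = 2; ((step * base) < (total * base)) -> false; total = -10; return 10
compute2: total = 17; ((step * base) < (total * base)) -> false; total = -55; return 55
10 != 55, so the rewrite changes behavior.
verdict: not equivalent; witness: base=-1, step=-4


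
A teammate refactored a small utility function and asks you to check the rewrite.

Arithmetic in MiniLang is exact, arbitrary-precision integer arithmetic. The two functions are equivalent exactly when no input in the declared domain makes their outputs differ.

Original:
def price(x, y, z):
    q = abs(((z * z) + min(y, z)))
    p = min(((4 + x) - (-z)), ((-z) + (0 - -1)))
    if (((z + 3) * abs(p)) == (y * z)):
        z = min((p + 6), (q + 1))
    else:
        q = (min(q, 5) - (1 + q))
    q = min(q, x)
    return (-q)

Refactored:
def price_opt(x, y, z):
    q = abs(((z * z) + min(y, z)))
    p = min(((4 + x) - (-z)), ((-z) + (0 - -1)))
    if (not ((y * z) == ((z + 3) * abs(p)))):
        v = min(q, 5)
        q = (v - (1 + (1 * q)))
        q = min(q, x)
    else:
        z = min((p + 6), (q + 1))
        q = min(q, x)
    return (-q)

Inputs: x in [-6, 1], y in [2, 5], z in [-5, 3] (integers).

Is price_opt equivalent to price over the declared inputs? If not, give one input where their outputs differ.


The two versions differ — the changes include min/max/abs usage differs, plus constant usage differs, plus local variable names differ, plus boolean connective usage differs, plus statement counts differ, plus arithmetic usage differs.
As a probe, take x=-4, y=2, z=-4: price runs q=12, then p=-4, then (((z + 3) * abs(p)) == (y * z)) is false, then q=-8, then q=-8, then returns 8; price_opt runs q=12, then p=-4, then (not ((y * z) == ((z + 3) * abs(p)))) is true, then v=5, then q=-8, then q=-8, then returns 8; both end at 8.
Across all 288 domain points the two functions coincide.
verdict: equivalent


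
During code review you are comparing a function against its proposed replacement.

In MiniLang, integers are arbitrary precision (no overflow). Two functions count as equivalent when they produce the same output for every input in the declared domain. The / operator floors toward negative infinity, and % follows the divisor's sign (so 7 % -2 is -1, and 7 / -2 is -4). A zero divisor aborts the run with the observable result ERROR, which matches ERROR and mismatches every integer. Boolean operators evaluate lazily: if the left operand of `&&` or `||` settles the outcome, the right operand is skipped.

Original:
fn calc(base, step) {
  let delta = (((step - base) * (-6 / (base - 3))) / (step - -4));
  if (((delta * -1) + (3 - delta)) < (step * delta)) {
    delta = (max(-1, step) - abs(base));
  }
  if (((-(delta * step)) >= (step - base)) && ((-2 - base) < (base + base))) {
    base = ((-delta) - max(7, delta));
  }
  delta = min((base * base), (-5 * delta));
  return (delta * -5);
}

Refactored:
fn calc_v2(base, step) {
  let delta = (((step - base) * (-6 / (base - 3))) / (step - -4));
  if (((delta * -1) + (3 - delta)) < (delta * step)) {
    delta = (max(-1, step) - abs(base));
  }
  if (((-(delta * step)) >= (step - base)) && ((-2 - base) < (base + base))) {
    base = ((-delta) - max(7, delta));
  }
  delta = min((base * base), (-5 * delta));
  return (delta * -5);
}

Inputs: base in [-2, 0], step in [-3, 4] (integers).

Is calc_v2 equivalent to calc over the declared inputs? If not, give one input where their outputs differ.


Reading the diff, among the changes: same computation, different form.
Spot check at base=-2, step=4 — calc: delta = 0; (((delta * -1) + (3 - delta)) < (step * delta)) -> false; (((-(delta * step)) >= (step - base)) && ((-2 - base) < (base + base))) -> false; delta = 0; return 0. calc_v2: delta = 0; (((delta * -1) + (3 - delta)) < (delta * step)) -> false; (((-(delta * step)) >= (step - base)) && ((-2 - base) < (base + base))) -> false; delta = 0; return 0. Both give 0.
Across all 24 domain points the two functions coincide.
verdict: equivalent


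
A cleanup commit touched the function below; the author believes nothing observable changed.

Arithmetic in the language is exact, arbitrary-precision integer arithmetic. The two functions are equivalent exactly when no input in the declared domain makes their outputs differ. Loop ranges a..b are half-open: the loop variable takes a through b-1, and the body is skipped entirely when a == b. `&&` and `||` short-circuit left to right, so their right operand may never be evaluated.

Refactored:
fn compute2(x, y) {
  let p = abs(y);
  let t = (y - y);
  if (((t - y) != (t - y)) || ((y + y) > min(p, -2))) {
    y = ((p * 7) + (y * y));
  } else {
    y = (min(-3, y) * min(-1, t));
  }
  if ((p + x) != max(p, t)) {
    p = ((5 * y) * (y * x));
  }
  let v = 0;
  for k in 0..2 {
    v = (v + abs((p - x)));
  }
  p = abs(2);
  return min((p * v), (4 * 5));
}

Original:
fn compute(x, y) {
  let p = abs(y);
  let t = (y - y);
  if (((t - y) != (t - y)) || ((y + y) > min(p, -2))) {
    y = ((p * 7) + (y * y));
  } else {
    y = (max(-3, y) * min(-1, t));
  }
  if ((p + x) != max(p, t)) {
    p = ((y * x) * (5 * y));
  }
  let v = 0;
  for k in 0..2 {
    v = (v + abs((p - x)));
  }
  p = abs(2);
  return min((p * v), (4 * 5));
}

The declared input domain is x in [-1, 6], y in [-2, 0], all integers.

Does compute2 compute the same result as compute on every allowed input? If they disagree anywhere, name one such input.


Consider the input x=-1, y=-1.
compute: p becomes 1; next t becomes 0; next (((t - y) != (t - y)) || ((y + y) > min(p, -2))) evaluates to false; next y becomes 1; next ((p + x) != max(p, t)) evaluates to true; next p becomes -5; next v becomes 0; next at k=0:; next v becomes 4; next at k=1:; next v becomes 8; next p becomes 2; next final value 16
compute2: p becomes 1; next t becomes 0; next (((t - y) != (t - y)) || ((y + y) > min(p, -2))) evaluates to false; next y becomes 3; next ((p + x) != max(p, t)) evaluates to true; next p becomes -45; next v becomes 0; next at k=0:; next v becomes 44; next at k=1:; next v becomes 88; next p becomes 2; next final value 20
16 against 20: the behavior changed.
verdict: not equivalent; witness: x=-1, y=-1


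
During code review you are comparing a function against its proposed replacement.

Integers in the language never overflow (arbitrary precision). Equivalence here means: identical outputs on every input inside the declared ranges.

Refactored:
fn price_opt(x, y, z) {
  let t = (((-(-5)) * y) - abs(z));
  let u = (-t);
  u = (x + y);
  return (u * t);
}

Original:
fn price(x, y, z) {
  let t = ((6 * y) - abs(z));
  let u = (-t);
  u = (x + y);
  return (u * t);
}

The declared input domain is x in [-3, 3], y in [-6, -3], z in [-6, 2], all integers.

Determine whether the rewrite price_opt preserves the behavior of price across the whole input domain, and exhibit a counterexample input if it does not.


Consider the input x=-3, y=-6, z=-6.
price: t becomes -42; next u becomes 42; next u becomes -9; next final value 378
price_opt: t becomes -36; next u becomes 36; next u becomes -9; next final value 324
378 against 324: the behavior changed.
verdict: not equivalent; witness: x=-3, y=-6, z=-6


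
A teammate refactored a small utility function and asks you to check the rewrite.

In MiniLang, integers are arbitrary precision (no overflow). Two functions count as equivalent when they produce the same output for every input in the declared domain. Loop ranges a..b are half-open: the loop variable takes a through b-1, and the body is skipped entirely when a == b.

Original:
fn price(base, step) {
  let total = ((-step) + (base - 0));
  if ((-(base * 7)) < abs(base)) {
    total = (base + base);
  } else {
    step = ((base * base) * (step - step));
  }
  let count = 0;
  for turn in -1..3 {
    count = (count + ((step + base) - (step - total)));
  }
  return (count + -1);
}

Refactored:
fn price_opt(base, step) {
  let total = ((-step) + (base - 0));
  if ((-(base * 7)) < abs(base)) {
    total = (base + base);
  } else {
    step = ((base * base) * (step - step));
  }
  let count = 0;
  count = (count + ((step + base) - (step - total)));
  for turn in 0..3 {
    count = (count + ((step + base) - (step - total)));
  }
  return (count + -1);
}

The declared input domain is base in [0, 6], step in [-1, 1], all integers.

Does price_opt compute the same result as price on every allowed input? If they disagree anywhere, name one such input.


This is a faithful refactor — loop structure differs; statement counts differ; arithmetic usage differs, but the computed results match everywhere.
As a probe, take base=1, step=0: price runs total=1, then ((-(base * 7)) < abs(base)) is true, then total=2, then count=0, then (turn=-1), then count=3, then (turn=0), then count=6, then (turn=1), then count=9, then (turn=2), then count=12, then returns 11; price_opt runs total=1, then ((-(base * 7)) < abs(base)) is true, then total=2, then count=0, then count=3, then (turn=0), then count=6, then (turn=1), then count=9, then (turn=2), then count=12, then returns 11; both end at 11.
Across all 21 domain points the two functions coincide.
verdict: equivalent


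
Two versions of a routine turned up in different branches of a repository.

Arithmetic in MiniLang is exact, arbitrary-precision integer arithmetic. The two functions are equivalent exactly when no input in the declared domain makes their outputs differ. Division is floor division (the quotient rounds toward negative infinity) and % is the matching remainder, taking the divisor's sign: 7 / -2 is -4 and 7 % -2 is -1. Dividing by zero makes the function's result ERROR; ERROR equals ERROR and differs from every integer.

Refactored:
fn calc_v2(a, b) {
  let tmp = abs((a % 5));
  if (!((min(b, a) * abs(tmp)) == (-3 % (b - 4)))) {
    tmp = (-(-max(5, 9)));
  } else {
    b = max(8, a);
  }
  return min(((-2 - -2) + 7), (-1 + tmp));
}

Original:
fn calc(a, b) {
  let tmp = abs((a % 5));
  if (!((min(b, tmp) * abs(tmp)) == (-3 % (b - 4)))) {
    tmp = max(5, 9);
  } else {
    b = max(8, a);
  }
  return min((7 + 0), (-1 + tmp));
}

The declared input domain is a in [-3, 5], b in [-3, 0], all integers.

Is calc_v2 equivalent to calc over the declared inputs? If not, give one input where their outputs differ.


Input a=-2, b=-1: 2 from calc versus 7 from calc_v2.
verdict: not equivalent; witness: a=-2, b=-1


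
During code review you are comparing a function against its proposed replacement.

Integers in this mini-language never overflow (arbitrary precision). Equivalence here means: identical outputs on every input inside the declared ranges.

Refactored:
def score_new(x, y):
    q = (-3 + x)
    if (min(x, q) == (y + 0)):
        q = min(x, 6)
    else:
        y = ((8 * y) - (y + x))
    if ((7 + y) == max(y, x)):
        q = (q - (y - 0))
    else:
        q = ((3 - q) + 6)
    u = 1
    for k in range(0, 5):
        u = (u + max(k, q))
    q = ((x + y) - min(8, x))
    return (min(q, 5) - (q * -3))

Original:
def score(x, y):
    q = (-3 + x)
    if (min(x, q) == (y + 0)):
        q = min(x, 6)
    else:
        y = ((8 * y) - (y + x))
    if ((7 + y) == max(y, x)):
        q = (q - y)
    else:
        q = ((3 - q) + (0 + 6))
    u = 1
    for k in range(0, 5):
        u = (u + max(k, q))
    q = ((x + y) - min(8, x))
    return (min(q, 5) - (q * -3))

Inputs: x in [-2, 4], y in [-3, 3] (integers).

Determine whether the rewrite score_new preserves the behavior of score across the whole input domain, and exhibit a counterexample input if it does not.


This is a faithful refactor — arithmetic usage differs, but the computed results match everywhere.
As a probe, take x=2, y=-1: score runs q becomes -1; next (min(x, q) == (y + 0)) evaluates to true; next q becomes 2; next ((7 + y) == max(y, x)) evaluates to false; next q becomes 7; next u becomes 1; next at k=0:; next u becomes 8; next at k=1:; next u becomes 15; next at k=2:; next u becomes 22; next at k=3:; next u becomes 29; next at k=4:; next u becomes 36; next q becomes -1; next final value -4; score_new runs q becomes -1; next (min(x, q) == (y + 0)) evaluates to true; next q becomes 2; next ((7 + y) == max(y, x)) evaluates to false; next q becomes 7; next u becomes 1; next at k=0:; next u becomes 8; next at k=1:; next u becomes 15; next at k=2:; next u becomes 22; next at k=3:; next u becomes 29; next at k=4:; next u becomes 36; next q becomes -1; next final value -4; both end at -4.
An exhaustive pass over the 49 declared inputs shows identical outputs.
verdict: equivalent


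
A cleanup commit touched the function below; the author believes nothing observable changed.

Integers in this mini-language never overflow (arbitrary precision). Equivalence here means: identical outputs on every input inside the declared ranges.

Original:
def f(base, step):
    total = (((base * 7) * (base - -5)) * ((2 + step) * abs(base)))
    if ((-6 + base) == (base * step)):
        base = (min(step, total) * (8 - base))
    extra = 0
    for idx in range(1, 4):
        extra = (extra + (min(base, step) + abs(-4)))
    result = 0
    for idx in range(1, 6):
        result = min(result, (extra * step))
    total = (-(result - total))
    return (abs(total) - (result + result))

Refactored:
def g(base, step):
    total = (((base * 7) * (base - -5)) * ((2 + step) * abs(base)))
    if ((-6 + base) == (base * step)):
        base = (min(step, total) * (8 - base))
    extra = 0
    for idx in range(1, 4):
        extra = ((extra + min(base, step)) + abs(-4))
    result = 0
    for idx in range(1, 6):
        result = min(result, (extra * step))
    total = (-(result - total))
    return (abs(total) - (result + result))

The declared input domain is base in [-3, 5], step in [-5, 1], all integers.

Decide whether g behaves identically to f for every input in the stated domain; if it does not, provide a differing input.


Side by side, the visible changes include: same computation, different form.
One worked example (base=3, step=-5) — f: total := -1512 | ((-6 + base) == (base * step)): false | extra := 0 | iter idx=1: | extra := -1 | iter idx=2: | extra := -2 | iter idx=3: | extra := -3 | result := 0 | iter idx=1: | result := 0 | iter idx=2: | result := 0 | iter idx=3: | result := 0 | iter idx=4: | result := 0 | iter idx=5: | result := 0 | total := -1512 | result 1512; g: total := -1512 | ((-6 + base) == (base * step)): false | extra := 0 | iter idx=1: | extra := -1 | iter idx=2: | extra := -2 | iter idx=3: | extra := -3 | result := 0 | iter idx=1: | result := 0 | iter idx=2: | result := 0 | iter idx=3: | result := 0 | iter idx=4: | result := 0 | iter idx=5: | result := 0 | total := -1512 | result 1512; agreement on 1512.
Every one of the 63 inputs gives matching results.
verdict: equivalent
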